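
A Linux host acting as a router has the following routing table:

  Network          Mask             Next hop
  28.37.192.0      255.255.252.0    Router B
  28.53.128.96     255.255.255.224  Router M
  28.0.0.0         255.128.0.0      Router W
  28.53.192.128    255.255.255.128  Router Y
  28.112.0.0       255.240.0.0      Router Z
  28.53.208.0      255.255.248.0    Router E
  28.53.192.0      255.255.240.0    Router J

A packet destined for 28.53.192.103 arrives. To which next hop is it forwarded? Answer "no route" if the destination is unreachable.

Router J

Routes whose prefix contains 28.53.192.103:
  28.0.0.0/9 (28.0.0.0 - 28.127.255.255) -> Router W
  28.53.192.0/20 (28.53.192.0 - 28.53.207.255) -> Router J
More-specific entries that do NOT match:
  28.53.128.96/27 (28.53.128.96 - 28.53.128.127) does not contain 28.53.192.103
  28.53.192.128/25 (28.53.192.128 - 28.53.192.255) does not contain 28.53.192.103
  28.37.192.0/22 (28.37.192.0 - 28.37.195.255) does not contain 28.53.192.103
  28.53.208.0/21 (28.53.208.0 - 28.53.215.255) does not contain 28.53.192.103
Longest matching prefix is /20 -> next hop Router J.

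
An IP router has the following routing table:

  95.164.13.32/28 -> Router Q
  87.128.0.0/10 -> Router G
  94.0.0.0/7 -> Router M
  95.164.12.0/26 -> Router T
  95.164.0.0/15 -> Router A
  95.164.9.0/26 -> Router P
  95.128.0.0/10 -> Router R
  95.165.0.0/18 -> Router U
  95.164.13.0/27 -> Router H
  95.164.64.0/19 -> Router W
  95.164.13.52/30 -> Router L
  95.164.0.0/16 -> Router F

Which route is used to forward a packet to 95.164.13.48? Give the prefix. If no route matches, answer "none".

95.164.0.0/16

Entries matching 95.164.13.48:
  94.0.0.0/7 (94.0.0.0 - 95.255.255.255)
  95.128.0.0/10 (95.128.0.0 - 95.191.255.255)
  95.164.0.0/15 (95.164.0.0 - 95.165.255.255)
  95.164.0.0/16 (95.164.0.0 - 95.164.255.255)
Most specific is 95.164.0.0/16.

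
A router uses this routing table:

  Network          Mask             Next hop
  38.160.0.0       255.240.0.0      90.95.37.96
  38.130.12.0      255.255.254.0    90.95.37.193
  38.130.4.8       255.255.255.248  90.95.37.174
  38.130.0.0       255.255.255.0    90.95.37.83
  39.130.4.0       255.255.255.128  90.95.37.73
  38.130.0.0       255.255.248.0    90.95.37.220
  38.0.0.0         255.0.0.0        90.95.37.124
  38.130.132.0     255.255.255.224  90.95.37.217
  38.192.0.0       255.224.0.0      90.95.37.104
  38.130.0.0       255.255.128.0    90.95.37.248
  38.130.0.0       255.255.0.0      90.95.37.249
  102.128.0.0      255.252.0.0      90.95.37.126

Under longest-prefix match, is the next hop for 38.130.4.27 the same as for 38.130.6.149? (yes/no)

38.130.4.27: longest match 38.130.0.0/21 -> 90.95.37.220
38.130.6.149: longest match 38.130.0.0/21 -> 90.95.37.220

yes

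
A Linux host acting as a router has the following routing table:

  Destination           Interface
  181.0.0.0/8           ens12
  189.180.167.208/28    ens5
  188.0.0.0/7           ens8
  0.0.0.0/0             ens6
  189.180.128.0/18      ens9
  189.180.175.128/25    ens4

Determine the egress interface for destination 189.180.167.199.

ens9

Routes whose prefix contains 189.180.167.199:
  0.0.0.0/0 (default, matches everything) -> ens6
  188.0.0.0/7 (188.0.0.0 - 189.255.255.255) -> ens8
  189.180.128.0/18 (189.180.128.0 - 189.180.191.255) -> ens9
More-specific entries that do NOT match:
  189.180.167.208/28 (189.180.167.208 - 189.180.167.223) does not contain 189.180.167.199
  189.180.175.128/25 (189.180.175.128 - 189.180.175.255) does not contain 189.180.167.199
Longest matching prefix is /18 -> interface ens9.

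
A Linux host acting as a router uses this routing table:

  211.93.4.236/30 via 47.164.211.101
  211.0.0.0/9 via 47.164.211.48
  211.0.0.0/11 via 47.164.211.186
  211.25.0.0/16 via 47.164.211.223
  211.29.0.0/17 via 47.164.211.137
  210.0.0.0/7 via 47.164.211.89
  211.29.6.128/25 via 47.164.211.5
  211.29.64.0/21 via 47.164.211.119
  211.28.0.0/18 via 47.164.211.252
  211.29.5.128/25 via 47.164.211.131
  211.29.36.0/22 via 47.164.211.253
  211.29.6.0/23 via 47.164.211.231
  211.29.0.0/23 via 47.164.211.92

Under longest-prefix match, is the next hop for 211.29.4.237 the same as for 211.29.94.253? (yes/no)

211.29.4.237: longest match 211.29.0.0/17 -> 47.164.211.137
211.29.94.253: longest match 211.29.0.0/17 -> 47.164.211.137

yes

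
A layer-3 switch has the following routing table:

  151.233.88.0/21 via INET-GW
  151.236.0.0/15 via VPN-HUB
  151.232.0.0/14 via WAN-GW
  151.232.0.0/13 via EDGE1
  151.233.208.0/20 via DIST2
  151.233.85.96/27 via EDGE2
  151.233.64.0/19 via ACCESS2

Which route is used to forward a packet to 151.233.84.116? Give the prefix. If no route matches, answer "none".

151.233.64.0/19

Entries matching 151.233.84.116:
  151.232.0.0/13 (151.232.0.0 - 151.239.255.255)
  151.232.0.0/14 (151.232.0.0 - 151.235.255.255)
  151.233.64.0/19 (151.233.64.0 - 151.233.95.255)
Most specific is 151.233.64.0/19.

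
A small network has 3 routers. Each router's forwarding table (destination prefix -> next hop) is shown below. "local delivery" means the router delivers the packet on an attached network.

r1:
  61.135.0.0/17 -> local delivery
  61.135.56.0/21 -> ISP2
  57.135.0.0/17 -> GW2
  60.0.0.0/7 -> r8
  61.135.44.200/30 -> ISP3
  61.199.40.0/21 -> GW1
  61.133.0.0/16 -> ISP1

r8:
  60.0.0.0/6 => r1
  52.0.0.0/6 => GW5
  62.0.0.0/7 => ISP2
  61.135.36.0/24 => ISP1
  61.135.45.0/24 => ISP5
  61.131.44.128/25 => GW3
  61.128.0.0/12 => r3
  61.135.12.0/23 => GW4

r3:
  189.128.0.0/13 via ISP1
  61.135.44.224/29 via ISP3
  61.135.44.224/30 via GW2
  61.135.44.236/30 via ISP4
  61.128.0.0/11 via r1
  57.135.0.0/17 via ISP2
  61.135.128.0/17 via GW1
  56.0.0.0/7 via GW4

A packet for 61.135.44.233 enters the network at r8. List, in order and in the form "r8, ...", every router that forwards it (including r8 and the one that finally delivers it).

r8, r3, r1

At r8: longest match for 61.135.44.233 is 61.128.0.0/12 -> r3
At r3: longest match for 61.135.44.233 is 61.128.0.0/11 -> r1
At r1: longest match for 61.135.44.233 is 61.135.0.0/17 -> local delivery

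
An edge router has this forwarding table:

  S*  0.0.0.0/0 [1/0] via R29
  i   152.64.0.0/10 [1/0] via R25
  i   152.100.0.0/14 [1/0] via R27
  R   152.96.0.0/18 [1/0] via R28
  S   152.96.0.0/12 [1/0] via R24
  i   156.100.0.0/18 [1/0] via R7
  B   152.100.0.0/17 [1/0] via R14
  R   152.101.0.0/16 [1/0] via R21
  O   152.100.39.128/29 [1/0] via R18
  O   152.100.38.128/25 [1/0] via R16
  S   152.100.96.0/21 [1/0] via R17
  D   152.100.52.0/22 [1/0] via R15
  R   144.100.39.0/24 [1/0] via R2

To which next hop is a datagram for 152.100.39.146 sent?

R14

Routes whose prefix contains 152.100.39.146:
  0.0.0.0/0 (default, matches everything) -> R29
  152.64.0.0/10 (152.64.0.0 - 152.127.255.255) -> R25
  152.96.0.0/12 (152.96.0.0 - 152.111.255.255) -> R24
  152.100.0.0/14 (152.100.0.0 - 152.103.255.255) -> R27
  152.100.0.0/17 (152.100.0.0 - 152.100.127.255) -> R14
More-specific entries that do NOT match:
  152.100.39.128/29 (152.100.39.128 - 152.100.39.135) does not contain 152.100.39.146
  152.100.38.128/25 (152.100.38.128 - 152.100.38.255) does not contain 152.100.39.146
  144.100.39.0/24 (144.100.39.0 - 144.100.39.255) does not contain 152.100.39.146
  152.100.52.0/22 (152.100.52.0 - 152.100.55.255) does not contain 152.100.39.146
  152.100.96.0/21 (152.100.96.0 - 152.100.103.255) does not contain 152.100.39.146
  152.96.0.0/18 (152.96.0.0 - 152.96.63.255) does not contain 152.100.39.146
  156.100.0.0/18 (156.100.0.0 - 156.100.63.255) does not contain 152.100.39.146
Longest matching prefix is /17 -> next hop R14.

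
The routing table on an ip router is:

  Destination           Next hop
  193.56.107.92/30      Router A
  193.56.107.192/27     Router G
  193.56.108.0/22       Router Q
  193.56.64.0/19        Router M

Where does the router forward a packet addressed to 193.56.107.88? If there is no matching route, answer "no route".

No entry's prefix contains 193.56.107.88; there is no default route.

no route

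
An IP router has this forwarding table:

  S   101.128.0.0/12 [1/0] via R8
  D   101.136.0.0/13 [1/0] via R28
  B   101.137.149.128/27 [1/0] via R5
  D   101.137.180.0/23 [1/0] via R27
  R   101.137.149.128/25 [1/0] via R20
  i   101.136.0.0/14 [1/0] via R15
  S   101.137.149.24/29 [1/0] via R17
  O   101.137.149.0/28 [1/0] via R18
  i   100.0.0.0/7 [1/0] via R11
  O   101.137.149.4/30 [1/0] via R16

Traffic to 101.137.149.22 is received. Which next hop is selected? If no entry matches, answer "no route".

Routes whose prefix contains 101.137.149.22:
  100.0.0.0/7 (100.0.0.0 - 101.255.255.255) -> R11
  101.128.0.0/12 (101.128.0.0 - 101.143.255.255) -> R8
  101.136.0.0/13 (101.136.0.0 - 101.143.255.255) -> R28
  101.136.0.0/14 (101.136.0.0 - 101.139.255.255) -> R15
More-specific entries that do NOT match:
  101.137.149.4/30 (101.137.149.4 - 101.137.149.7) does not contain 101.137.149.22
  101.137.149.24/29 (101.137.149.24 - 101.137.149.31) does not contain 101.137.149.22
  101.137.149.0/28 (101.137.149.0 - 101.137.149.15) does not contain 101.137.149.22
  101.137.149.128/27 (101.137.149.128 - 101.137.149.159) does not contain 101.137.149.22
  101.137.149.128/25 (101.137.149.128 - 101.137.149.255) does not contain 101.137.149.22
  101.137.180.0/23 (101.137.180.0 - 101.137.181.255) does not contain 101.137.149.22
Longest matching prefix is /14 -> next hop R15.

R15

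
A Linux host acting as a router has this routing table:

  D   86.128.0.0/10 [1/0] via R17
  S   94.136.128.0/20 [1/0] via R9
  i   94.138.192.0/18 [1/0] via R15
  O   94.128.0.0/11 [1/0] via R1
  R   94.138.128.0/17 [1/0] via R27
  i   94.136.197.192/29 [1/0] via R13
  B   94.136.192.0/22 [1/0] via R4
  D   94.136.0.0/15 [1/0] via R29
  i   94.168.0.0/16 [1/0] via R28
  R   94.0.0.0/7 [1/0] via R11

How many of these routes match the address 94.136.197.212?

3

Prefixes containing 94.136.197.212:
  94.0.0.0/7 (94.0.0.0 - 95.255.255.255)
  94.128.0.0/11 (94.128.0.0 - 94.159.255.255)
  94.136.0.0/15 (94.136.0.0 - 94.137.255.255)
Total matching entries: 3.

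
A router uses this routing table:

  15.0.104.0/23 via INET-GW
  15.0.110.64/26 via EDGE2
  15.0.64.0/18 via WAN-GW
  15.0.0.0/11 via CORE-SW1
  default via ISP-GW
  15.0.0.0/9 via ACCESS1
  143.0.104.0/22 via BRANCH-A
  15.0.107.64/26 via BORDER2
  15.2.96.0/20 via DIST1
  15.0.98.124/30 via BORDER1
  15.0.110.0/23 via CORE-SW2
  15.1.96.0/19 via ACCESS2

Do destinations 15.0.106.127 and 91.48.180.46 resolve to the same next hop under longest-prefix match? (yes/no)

no

15.0.106.127: longest match 15.0.64.0/18 -> WAN-GW
91.48.180.46: longest match 0.0.0.0/0 -> ISP-GW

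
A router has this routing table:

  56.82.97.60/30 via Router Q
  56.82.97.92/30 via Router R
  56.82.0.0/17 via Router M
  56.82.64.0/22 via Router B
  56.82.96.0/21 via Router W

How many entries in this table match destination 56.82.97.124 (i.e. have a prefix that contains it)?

Prefixes containing 56.82.97.124:
  56.82.0.0/17 (56.82.0.0 - 56.82.127.255)
  56.82.96.0/21 (56.82.96.0 - 56.82.103.255)
Total matching entries: 2.

2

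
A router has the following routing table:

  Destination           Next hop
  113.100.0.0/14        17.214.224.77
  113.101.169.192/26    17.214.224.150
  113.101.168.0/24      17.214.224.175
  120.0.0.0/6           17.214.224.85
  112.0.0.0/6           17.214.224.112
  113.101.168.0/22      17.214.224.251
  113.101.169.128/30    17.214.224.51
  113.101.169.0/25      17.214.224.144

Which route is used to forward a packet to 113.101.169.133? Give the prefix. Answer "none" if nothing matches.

Entries matching 113.101.169.133:
  112.0.0.0/6 (112.0.0.0 - 115.255.255.255)
  113.100.0.0/14 (113.100.0.0 - 113.103.255.255)
  113.101.168.0/22 (113.101.168.0 - 113.101.171.255)
Most specific is 113.101.168.0/22.

113.101.168.0/22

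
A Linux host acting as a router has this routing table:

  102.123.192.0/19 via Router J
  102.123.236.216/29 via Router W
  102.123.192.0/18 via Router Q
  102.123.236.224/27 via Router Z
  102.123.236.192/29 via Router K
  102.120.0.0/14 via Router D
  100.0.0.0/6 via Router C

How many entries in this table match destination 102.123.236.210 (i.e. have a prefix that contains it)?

Prefixes containing 102.123.236.210:
  100.0.0.0/6 (100.0.0.0 - 103.255.255.255)
  102.120.0.0/14 (102.120.0.0 - 102.123.255.255)
  102.123.192.0/18 (102.123.192.0 - 102.123.255.255)
Total matching entries: 3.

3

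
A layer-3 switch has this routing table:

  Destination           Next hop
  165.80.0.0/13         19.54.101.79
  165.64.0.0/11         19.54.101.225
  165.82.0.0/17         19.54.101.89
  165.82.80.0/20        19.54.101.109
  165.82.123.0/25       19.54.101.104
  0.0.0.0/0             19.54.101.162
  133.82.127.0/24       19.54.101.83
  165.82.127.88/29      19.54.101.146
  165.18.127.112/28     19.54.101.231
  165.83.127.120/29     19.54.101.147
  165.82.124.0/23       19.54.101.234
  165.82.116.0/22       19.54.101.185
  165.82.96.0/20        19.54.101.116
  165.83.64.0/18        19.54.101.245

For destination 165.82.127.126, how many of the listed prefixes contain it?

4

Prefixes containing 165.82.127.126:
  0.0.0.0/0 (default, matches everything)
  165.64.0.0/11 (165.64.0.0 - 165.95.255.255)
  165.80.0.0/13 (165.80.0.0 - 165.87.255.255)
  165.82.0.0/17 (165.82.0.0 - 165.82.127.255)
Total matching entries: 4.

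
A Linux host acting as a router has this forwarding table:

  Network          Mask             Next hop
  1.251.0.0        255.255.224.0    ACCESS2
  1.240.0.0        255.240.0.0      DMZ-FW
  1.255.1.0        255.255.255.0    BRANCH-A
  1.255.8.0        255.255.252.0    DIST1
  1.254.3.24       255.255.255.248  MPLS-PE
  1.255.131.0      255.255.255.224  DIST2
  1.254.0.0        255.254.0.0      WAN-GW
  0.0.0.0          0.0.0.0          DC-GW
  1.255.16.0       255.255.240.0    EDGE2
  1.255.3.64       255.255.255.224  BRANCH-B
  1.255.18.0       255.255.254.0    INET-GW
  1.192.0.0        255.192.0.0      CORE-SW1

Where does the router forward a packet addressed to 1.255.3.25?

WAN-GW

Routes whose prefix contains 1.255.3.25:
  0.0.0.0/0 (default, matches everything) -> DC-GW
  1.192.0.0/10 (1.192.0.0 - 1.255.255.255) -> CORE-SW1
  1.240.0.0/12 (1.240.0.0 - 1.255.255.255) -> DMZ-FW
  1.254.0.0/15 (1.254.0.0 - 1.255.255.255) -> WAN-GW
More-specific entries that do NOT match:
  1.254.3.24/29 (1.254.3.24 - 1.254.3.31) does not contain 1.255.3.25
  1.255.131.0/27 (1.255.131.0 - 1.255.131.31) does not contain 1.255.3.25
  1.255.3.64/27 (1.255.3.64 - 1.255.3.95) does not contain 1.255.3.25
  1.255.1.0/24 (1.255.1.0 - 1.255.1.255) does not contain 1.255.3.25
  1.255.18.0/23 (1.255.18.0 - 1.255.19.255) does not contain 1.255.3.25
  1.255.8.0/22 (1.255.8.0 - 1.255.11.255) does not contain 1.255.3.25
  1.255.16.0/20 (1.255.16.0 - 1.255.31.255) does not contain 1.255.3.25
  1.251.0.0/19 (1.251.0.0 - 1.251.31.255) does not contain 1.255.3.25
Longest matching prefix is /15 -> next hop WAN-GW.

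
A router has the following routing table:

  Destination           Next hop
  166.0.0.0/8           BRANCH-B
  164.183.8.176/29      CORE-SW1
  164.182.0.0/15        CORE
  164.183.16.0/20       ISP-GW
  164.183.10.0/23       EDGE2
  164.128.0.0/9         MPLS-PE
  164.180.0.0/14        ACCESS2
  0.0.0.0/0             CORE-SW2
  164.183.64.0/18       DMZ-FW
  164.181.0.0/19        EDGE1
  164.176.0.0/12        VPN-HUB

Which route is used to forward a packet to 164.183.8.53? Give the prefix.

164.182.0.0/15

Entries matching 164.183.8.53:
  0.0.0.0/0 (default, matches everything)
  164.128.0.0/9 (164.128.0.0 - 164.255.255.255)
  164.176.0.0/12 (164.176.0.0 - 164.191.255.255)
  164.180.0.0/14 (164.180.0.0 - 164.183.255.255)
  164.182.0.0/15 (164.182.0.0 - 164.183.255.255)
Most specific is 164.182.0.0/15.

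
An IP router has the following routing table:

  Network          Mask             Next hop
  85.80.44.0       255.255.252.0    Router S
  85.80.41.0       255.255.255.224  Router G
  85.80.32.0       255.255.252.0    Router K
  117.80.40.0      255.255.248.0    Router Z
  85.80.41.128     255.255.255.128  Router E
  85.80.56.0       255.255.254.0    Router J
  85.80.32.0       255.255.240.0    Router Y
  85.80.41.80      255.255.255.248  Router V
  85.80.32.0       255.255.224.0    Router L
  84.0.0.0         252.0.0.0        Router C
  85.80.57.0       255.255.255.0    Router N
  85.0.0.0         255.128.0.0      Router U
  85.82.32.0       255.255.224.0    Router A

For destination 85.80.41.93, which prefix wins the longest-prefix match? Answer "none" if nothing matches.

Entries matching 85.80.41.93:
  84.0.0.0/6 (84.0.0.0 - 87.255.255.255)
  85.0.0.0/9 (85.0.0.0 - 85.127.255.255)
  85.80.32.0/19 (85.80.32.0 - 85.80.63.255)
  85.80.32.0/20 (85.80.32.0 - 85.80.47.255)
Most specific is 85.80.32.0/20.

85.80.32.0/20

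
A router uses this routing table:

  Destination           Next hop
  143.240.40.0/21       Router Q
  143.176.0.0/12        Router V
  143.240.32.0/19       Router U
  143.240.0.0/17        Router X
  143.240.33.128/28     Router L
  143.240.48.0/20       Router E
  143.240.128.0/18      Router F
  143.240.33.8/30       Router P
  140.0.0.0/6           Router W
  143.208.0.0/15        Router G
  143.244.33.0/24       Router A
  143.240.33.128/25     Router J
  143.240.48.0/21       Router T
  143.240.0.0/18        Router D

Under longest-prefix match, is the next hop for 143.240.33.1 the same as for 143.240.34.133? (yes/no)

143.240.33.1: longest match 143.240.32.0/19 -> Router U
143.240.34.133: longest match 143.240.32.0/19 -> Router U

yes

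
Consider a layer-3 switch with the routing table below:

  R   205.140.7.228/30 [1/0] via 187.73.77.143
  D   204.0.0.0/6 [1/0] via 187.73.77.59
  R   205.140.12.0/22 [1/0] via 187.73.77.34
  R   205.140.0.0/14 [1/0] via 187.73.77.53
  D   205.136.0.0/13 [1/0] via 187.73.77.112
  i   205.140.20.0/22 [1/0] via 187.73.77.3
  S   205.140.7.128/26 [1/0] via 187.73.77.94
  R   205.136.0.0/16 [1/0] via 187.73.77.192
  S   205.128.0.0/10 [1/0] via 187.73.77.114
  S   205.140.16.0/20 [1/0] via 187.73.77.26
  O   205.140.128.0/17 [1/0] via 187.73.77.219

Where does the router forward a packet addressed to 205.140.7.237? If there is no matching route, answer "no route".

Routes whose prefix contains 205.140.7.237:
  204.0.0.0/6 (204.0.0.0 - 207.255.255.255) -> 187.73.77.59
  205.128.0.0/10 (205.128.0.0 - 205.191.255.255) -> 187.73.77.114
  205.136.0.0/13 (205.136.0.0 - 205.143.255.255) -> 187.73.77.112
  205.140.0.0/14 (205.140.0.0 - 205.143.255.255) -> 187.73.77.53
More-specific entries that do NOT match:
  205.140.7.228/30 (205.140.7.228 - 205.140.7.231) does not contain 205.140.7.237
  205.140.7.128/26 (205.140.7.128 - 205.140.7.191) does not contain 205.140.7.237
  205.140.12.0/22 (205.140.12.0 - 205.140.15.255) does not contain 205.140.7.237
  205.140.20.0/22 (205.140.20.0 - 205.140.23.255) does not contain 205.140.7.237
  205.140.16.0/20 (205.140.16.0 - 205.140.31.255) does not contain 205.140.7.237
  205.140.128.0/17 (205.140.128.0 - 205.140.255.255) does not contain 205.140.7.237
  205.136.0.0/16 (205.136.0.0 - 205.136.255.255) does not contain 205.140.7.237
Longest matching prefix is /14 -> next hop 187.73.77.53.

187.73.77.53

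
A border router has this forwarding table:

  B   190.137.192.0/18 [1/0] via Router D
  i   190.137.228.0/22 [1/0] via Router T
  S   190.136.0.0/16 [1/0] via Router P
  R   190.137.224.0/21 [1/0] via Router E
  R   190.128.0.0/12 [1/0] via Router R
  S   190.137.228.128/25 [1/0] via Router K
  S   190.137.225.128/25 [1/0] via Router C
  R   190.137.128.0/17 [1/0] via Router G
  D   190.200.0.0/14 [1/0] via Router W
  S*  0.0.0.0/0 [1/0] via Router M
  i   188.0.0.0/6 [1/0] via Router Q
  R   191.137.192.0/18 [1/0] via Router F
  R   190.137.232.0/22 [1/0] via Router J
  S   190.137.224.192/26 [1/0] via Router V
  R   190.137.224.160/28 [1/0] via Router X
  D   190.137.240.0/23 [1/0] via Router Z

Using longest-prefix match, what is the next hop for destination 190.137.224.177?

Routes whose prefix contains 190.137.224.177:
  0.0.0.0/0 (default, matches everything) -> Router M
  188.0.0.0/6 (188.0.0.0 - 191.255.255.255) -> Router Q
  190.128.0.0/12 (190.128.0.0 - 190.143.255.255) -> Router R
  190.137.128.0/17 (190.137.128.0 - 190.137.255.255) -> Router G
  190.137.192.0/18 (190.137.192.0 - 190.137.255.255) -> Router D
  190.137.224.0/21 (190.137.224.0 - 190.137.231.255) -> Router E
More-specific entries that do NOT match:
  190.137.224.160/28 (190.137.224.160 - 190.137.224.175) does not contain 190.137.224.177
  190.137.224.192/26 (190.137.224.192 - 190.137.224.255) does not contain 190.137.224.177
  190.137.228.128/25 (190.137.228.128 - 190.137.228.255) does not contain 190.137.224.177
  190.137.225.128/25 (190.137.225.128 - 190.137.225.255) does not contain 190.137.224.177
  190.137.240.0/23 (190.137.240.0 - 190.137.241.255) does not contain 190.137.224.177
  190.137.228.0/22 (190.137.228.0 - 190.137.231.255) does not contain 190.137.224.177
  190.137.232.0/22 (190.137.232.0 - 190.137.235.255) does not contain 190.137.224.177
Longest matching prefix is /21 -> next hop Router E.

Router E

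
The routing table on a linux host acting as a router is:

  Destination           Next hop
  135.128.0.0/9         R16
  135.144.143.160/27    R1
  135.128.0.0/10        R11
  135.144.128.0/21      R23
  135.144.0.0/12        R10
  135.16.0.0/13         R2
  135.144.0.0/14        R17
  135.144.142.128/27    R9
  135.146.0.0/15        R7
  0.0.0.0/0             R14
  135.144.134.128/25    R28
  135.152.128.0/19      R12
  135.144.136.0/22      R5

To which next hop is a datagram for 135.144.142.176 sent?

R17

Routes whose prefix contains 135.144.142.176:
  0.0.0.0/0 (default, matches everything) -> R14
  135.128.0.0/9 (135.128.0.0 - 135.255.255.255) -> R16
  135.128.0.0/10 (135.128.0.0 - 135.191.255.255) -> R11
  135.144.0.0/12 (135.144.0.0 - 135.159.255.255) -> R10
  135.144.0.0/14 (135.144.0.0 - 135.147.255.255) -> R17
More-specific entries that do NOT match:
  135.144.143.160/27 (135.144.143.160 - 135.144.143.191) does not contain 135.144.142.176
  135.144.142.128/27 (135.144.142.128 - 135.144.142.159) does not contain 135.144.142.176
  135.144.134.128/25 (135.144.134.128 - 135.144.134.255) does not contain 135.144.142.176
  135.144.136.0/22 (135.144.136.0 - 135.144.139.255) does not contain 135.144.142.176
  135.144.128.0/21 (135.144.128.0 - 135.144.135.255) does not contain 135.144.142.176
  135.152.128.0/19 (135.152.128.0 - 135.152.159.255) does not contain 135.144.142.176
  135.146.0.0/15 (135.146.0.0 - 135.147.255.255) does not contain 135.144.142.176
Longest matching prefix is /14 -> next hop R17.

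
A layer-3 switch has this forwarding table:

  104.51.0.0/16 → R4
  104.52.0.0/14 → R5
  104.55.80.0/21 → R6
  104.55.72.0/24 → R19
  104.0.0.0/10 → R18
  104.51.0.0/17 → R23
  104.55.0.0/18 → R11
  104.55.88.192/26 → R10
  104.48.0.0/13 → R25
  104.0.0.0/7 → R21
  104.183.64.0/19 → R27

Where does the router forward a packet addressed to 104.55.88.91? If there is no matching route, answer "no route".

R5

Routes whose prefix contains 104.55.88.91:
  104.0.0.0/7 (104.0.0.0 - 105.255.255.255) -> R21
  104.0.0.0/10 (104.0.0.0 - 104.63.255.255) -> R18
  104.48.0.0/13 (104.48.0.0 - 104.55.255.255) -> R25
  104.52.0.0/14 (104.52.0.0 - 104.55.255.255) -> R5
More-specific entries that do NOT match:
  104.55.88.192/26 (104.55.88.192 - 104.55.88.255) does not contain 104.55.88.91
  104.55.72.0/24 (104.55.72.0 - 104.55.72.255) does not contain 104.55.88.91
  104.55.80.0/21 (104.55.80.0 - 104.55.87.255) does not contain 104.55.88.91
  104.183.64.0/19 (104.183.64.0 - 104.183.95.255) does not contain 104.55.88.91
  104.55.0.0/18 (104.55.0.0 - 104.55.63.255) does not contain 104.55.88.91
  104.51.0.0/17 (104.51.0.0 - 104.51.127.255) does not contain 104.55.88.91
  104.51.0.0/16 (104.51.0.0 - 104.51.255.255) does not contain 104.55.88.91
Longest matching prefix is /14 -> next hop R5.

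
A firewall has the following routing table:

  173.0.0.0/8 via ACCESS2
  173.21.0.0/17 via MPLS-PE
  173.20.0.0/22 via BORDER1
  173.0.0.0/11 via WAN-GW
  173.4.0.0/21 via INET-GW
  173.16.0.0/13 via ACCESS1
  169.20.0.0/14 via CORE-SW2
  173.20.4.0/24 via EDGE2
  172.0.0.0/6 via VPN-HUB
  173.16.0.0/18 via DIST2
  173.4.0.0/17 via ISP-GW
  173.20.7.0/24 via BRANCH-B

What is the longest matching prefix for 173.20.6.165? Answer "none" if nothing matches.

173.16.0.0/13

Entries matching 173.20.6.165:
  172.0.0.0/6 (172.0.0.0 - 175.255.255.255)
  173.0.0.0/8 (173.0.0.0 - 173.255.255.255)
  173.0.0.0/11 (173.0.0.0 - 173.31.255.255)
  173.16.0.0/13 (173.16.0.0 - 173.23.255.255)
Most specific is 173.16.0.0/13.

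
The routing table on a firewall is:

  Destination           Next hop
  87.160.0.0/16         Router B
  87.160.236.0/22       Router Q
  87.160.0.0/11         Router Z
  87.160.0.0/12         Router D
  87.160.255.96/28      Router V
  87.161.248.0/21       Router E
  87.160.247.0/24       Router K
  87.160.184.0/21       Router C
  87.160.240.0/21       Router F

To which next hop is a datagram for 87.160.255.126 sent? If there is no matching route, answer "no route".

Routes whose prefix contains 87.160.255.126:
  87.160.0.0/11 (87.160.0.0 - 87.191.255.255) -> Router Z
  87.160.0.0/12 (87.160.0.0 - 87.175.255.255) -> Router D
  87.160.0.0/16 (87.160.0.0 - 87.160.255.255) -> Router B
More-specific entries that do NOT match:
  87.160.255.96/28 (87.160.255.96 - 87.160.255.111) does not contain 87.160.255.126
  87.160.247.0/24 (87.160.247.0 - 87.160.247.255) does not contain 87.160.255.126
  87.160.236.0/22 (87.160.236.0 - 87.160.239.255) does not contain 87.160.255.126
  87.161.248.0/21 (87.161.248.0 - 87.161.255.255) does not contain 87.160.255.126
  87.160.184.0/21 (87.160.184.0 - 87.160.191.255) does not contain 87.160.255.126
  87.160.240.0/21 (87.160.240.0 - 87.160.247.255) does not contain 87.160.255.126
Longest matching prefix is /16 -> next hop Router B.

Router B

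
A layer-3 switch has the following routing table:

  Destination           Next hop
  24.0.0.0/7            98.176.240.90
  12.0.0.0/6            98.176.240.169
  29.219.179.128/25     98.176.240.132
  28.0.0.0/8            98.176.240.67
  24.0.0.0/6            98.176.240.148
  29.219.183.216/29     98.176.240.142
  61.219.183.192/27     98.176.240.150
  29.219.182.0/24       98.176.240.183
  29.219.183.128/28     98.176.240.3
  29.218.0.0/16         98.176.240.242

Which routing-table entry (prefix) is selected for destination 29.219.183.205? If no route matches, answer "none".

none

29.219.183.205 is outside every listed prefix and there is no default route.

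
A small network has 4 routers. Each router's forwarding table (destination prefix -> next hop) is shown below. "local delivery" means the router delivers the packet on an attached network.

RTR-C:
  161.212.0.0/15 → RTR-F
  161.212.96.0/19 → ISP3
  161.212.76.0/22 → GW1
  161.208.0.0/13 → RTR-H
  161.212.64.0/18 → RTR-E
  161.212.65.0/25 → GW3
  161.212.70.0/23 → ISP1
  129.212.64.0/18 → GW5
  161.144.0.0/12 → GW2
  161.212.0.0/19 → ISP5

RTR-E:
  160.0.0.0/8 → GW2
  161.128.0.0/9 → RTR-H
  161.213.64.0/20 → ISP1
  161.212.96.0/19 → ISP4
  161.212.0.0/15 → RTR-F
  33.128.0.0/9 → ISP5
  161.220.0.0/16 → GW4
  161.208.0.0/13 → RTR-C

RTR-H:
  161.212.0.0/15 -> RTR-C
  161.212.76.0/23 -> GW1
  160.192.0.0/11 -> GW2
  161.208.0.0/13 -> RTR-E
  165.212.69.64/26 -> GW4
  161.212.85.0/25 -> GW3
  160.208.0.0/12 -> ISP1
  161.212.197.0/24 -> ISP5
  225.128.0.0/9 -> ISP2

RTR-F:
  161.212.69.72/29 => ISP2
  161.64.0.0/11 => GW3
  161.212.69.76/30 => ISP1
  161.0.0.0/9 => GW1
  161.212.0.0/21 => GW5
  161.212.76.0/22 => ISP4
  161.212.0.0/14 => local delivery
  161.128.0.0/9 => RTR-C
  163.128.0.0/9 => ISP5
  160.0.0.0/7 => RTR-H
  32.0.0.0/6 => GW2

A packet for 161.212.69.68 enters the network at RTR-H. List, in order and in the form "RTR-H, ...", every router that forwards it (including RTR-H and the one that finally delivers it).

At RTR-H: longest match for 161.212.69.68 is 161.212.0.0/15 -> RTR-C
At RTR-C: longest match for 161.212.69.68 is 161.212.64.0/18 -> RTR-E
At RTR-E: longest match for 161.212.69.68 is 161.212.0.0/15 -> RTR-F
At RTR-F: longest match for 161.212.69.68 is 161.212.0.0/14 -> local delivery

RTR-H, RTR-C, RTR-E, RTR-F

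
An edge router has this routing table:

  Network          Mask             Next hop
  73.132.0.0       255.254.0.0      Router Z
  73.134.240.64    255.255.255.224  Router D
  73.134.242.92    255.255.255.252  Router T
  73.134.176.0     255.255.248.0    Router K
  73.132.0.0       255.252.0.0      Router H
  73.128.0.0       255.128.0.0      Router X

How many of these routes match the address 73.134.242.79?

Prefixes containing 73.134.242.79:
  73.128.0.0/9 (73.128.0.0 - 73.255.255.255)
  73.132.0.0/14 (73.132.0.0 - 73.135.255.255)
Total matching entries: 2.

2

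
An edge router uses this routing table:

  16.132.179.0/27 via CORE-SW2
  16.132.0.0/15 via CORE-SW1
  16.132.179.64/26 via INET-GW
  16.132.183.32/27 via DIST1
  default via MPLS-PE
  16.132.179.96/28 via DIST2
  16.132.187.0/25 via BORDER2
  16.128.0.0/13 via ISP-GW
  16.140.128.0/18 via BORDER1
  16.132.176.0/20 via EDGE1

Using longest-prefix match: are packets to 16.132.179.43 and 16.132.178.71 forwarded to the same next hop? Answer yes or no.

yes

16.132.179.43: longest match 16.132.176.0/20 -> EDGE1
16.132.178.71: longest match 16.132.176.0/20 -> EDGE1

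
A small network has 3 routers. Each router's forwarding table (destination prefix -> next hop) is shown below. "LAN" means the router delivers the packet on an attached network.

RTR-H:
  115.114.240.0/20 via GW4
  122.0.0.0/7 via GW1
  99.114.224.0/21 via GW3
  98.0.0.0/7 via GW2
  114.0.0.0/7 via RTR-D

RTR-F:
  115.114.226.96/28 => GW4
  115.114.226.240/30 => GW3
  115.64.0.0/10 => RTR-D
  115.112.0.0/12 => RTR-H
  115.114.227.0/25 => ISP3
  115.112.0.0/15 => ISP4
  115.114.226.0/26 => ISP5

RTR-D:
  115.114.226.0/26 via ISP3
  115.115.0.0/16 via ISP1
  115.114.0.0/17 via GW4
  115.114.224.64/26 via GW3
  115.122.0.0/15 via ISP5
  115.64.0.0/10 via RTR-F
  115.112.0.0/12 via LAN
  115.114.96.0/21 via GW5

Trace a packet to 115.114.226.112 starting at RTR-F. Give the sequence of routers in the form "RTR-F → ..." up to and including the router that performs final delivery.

RTR-F → RTR-H → RTR-D

At RTR-F: longest match for 115.114.226.112 is 115.112.0.0/12 -> RTR-H
At RTR-H: longest match for 115.114.226.112 is 114.0.0.0/7 -> RTR-D
At RTR-D: longest match for 115.114.226.112 is 115.112.0.0/12 -> LAN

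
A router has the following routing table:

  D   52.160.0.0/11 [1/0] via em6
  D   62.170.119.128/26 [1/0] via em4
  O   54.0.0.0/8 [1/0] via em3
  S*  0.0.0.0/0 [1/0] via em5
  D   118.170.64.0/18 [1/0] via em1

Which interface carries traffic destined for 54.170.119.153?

em3

Routes whose prefix contains 54.170.119.153:
  0.0.0.0/0 (default, matches everything) -> em5
  54.0.0.0/8 (54.0.0.0 - 54.255.255.255) -> em3
More-specific entries that do NOT match:
  62.170.119.128/26 (62.170.119.128 - 62.170.119.191) does not contain 54.170.119.153
  118.170.64.0/18 (118.170.64.0 - 118.170.127.255) does not contain 54.170.119.153
  52.160.0.0/11 (52.160.0.0 - 52.191.255.255) does not contain 54.170.119.153
Longest matching prefix is /8 -> interface em3.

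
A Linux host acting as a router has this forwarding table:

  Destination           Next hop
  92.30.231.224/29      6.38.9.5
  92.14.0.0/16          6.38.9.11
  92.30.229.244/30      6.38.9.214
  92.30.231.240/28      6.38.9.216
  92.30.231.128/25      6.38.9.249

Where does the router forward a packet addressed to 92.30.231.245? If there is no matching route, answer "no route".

6.38.9.216

Routes whose prefix contains 92.30.231.245:
  92.30.231.128/25 (92.30.231.128 - 92.30.231.255) -> 6.38.9.249
  92.30.231.240/28 (92.30.231.240 - 92.30.231.255) -> 6.38.9.216
More-specific entries that do NOT match:
  92.30.229.244/30 (92.30.229.244 - 92.30.229.247) does not contain 92.30.231.245
  92.30.231.224/29 (92.30.231.224 - 92.30.231.231) does not contain 92.30.231.245
Longest matching prefix is /28 -> next hop 6.38.9.216.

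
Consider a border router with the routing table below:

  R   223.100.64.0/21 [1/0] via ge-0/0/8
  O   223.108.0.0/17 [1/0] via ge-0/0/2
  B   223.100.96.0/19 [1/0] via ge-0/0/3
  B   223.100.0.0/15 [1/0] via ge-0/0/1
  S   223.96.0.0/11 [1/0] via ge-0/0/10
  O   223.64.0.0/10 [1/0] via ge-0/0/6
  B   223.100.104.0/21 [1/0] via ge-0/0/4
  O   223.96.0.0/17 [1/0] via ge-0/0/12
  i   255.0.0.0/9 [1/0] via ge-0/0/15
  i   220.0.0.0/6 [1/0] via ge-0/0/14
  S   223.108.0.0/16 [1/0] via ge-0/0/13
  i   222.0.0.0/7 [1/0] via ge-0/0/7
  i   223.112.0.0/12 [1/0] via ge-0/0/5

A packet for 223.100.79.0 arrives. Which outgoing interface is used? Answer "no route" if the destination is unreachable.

Routes whose prefix contains 223.100.79.0:
  220.0.0.0/6 (220.0.0.0 - 223.255.255.255) -> ge-0/0/14
  222.0.0.0/7 (222.0.0.0 - 223.255.255.255) -> ge-0/0/7
  223.64.0.0/10 (223.64.0.0 - 223.127.255.255) -> ge-0/0/6
  223.96.0.0/11 (223.96.0.0 - 223.127.255.255) -> ge-0/0/10
  223.100.0.0/15 (223.100.0.0 - 223.101.255.255) -> ge-0/0/1
More-specific entries that do NOT match:
  223.100.64.0/21 (223.100.64.0 - 223.100.71.255) does not contain 223.100.79.0
  223.100.104.0/21 (223.100.104.0 - 223.100.111.255) does not contain 223.100.79.0
  223.100.96.0/19 (223.100.96.0 - 223.100.127.255) does not contain 223.100.79.0
  223.108.0.0/17 (223.108.0.0 - 223.108.127.255) does not contain 223.100.79.0
  223.96.0.0/17 (223.96.0.0 - 223.96.127.255) does not contain 223.100.79.0
  223.108.0.0/16 (223.108.0.0 - 223.108.255.255) does not contain 223.100.79.0
Longest matching prefix is /15 -> interface ge-0/0/1.

ge-0/0/1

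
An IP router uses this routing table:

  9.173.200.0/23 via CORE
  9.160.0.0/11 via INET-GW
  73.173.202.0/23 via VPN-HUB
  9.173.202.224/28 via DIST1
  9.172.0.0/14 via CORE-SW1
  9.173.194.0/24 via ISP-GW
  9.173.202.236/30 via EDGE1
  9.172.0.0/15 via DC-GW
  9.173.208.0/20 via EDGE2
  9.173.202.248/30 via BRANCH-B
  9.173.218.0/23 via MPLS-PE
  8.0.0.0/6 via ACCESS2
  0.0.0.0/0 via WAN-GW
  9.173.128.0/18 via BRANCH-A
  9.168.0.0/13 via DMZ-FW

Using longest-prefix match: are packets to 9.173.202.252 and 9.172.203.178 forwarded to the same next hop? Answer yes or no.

yes

9.173.202.252: longest match 9.172.0.0/15 -> DC-GW
9.172.203.178: longest match 9.172.0.0/15 -> DC-GW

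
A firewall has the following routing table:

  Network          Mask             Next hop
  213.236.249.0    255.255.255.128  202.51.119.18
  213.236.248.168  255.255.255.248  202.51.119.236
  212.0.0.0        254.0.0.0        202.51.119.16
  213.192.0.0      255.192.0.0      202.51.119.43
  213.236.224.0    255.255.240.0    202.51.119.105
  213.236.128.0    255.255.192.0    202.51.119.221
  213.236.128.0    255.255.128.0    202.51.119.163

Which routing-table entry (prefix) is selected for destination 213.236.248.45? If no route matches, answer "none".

213.236.128.0/17

Entries matching 213.236.248.45:
  212.0.0.0/7 (212.0.0.0 - 213.255.255.255)
  213.192.0.0/10 (213.192.0.0 - 213.255.255.255)
  213.236.128.0/17 (213.236.128.0 - 213.236.255.255)
Most specific is 213.236.128.0/17.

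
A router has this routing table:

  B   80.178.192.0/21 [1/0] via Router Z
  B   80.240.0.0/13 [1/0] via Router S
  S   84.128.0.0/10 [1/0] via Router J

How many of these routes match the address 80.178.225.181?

No listed prefix contains 80.178.225.181.
Total matching entries: 0.

0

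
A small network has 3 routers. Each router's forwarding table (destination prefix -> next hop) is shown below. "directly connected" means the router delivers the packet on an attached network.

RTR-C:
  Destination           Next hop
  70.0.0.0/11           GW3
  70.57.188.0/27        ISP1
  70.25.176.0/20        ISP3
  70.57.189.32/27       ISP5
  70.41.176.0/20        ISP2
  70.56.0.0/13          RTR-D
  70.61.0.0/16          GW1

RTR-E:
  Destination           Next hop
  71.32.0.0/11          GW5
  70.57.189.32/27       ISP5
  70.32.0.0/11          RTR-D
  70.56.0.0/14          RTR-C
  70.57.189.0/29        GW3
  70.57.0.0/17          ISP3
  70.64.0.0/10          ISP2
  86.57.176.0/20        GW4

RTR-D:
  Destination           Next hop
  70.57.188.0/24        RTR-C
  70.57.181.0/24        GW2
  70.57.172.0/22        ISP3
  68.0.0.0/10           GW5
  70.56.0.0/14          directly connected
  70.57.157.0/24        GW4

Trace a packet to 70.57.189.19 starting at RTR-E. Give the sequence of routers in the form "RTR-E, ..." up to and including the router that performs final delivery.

At RTR-E: longest match for 70.57.189.19 is 70.56.0.0/14 -> RTR-C
At RTR-C: longest match for 70.57.189.19 is 70.56.0.0/13 -> RTR-D
At RTR-D: longest match for 70.57.189.19 is 70.56.0.0/14 -> directly connected

RTR-E, RTR-C, RTR-D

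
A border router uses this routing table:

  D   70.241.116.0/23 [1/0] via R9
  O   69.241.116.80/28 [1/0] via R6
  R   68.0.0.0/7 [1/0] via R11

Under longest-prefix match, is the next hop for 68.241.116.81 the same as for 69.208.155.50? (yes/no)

68.241.116.81: longest match 68.0.0.0/7 -> R11
69.208.155.50: longest match 68.0.0.0/7 -> R11

yes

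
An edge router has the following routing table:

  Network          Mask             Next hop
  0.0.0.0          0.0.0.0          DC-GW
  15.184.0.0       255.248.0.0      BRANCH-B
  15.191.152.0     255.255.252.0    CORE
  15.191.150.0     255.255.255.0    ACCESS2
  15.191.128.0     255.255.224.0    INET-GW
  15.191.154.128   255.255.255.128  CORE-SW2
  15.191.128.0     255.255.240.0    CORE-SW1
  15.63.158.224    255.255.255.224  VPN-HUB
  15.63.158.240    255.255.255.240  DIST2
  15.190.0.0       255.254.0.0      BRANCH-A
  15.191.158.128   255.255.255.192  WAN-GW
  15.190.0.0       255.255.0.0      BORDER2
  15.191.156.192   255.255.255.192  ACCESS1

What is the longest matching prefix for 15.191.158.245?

Entries matching 15.191.158.245:
  0.0.0.0/0 (default, matches everything)
  15.184.0.0/13 (15.184.0.0 - 15.191.255.255)
  15.190.0.0/15 (15.190.0.0 - 15.191.255.255)
  15.191.128.0/19 (15.191.128.0 - 15.191.159.255)
Most specific is 15.191.128.0/19.

15.191.128.0/19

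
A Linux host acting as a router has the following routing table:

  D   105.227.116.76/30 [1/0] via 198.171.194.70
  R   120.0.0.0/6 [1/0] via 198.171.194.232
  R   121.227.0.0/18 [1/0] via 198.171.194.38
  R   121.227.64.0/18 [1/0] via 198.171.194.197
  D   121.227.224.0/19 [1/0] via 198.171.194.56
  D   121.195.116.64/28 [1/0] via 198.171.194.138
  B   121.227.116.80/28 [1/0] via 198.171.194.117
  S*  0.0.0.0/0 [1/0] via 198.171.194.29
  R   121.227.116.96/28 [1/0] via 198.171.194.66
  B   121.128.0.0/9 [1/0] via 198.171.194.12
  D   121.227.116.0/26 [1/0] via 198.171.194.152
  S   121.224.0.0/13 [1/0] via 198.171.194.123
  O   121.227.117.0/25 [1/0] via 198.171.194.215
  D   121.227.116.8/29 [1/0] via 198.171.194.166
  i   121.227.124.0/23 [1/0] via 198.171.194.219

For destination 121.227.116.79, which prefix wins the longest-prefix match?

Entries matching 121.227.116.79:
  0.0.0.0/0 (default, matches everything)
  120.0.0.0/6 (120.0.0.0 - 123.255.255.255)
  121.128.0.0/9 (121.128.0.0 - 121.255.255.255)
  121.224.0.0/13 (121.224.0.0 - 121.231.255.255)
  121.227.64.0/18 (121.227.64.0 - 121.227.127.255)
Most specific is 121.227.64.0/18.

121.227.64.0/18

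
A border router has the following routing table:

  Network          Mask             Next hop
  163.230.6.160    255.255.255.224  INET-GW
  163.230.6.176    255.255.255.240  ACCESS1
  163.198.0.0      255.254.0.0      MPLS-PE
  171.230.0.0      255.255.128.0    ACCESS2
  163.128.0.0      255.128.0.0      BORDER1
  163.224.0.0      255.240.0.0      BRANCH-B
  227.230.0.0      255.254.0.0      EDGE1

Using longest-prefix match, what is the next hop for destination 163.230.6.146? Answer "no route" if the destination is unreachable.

BRANCH-B

Routes whose prefix contains 163.230.6.146:
  163.128.0.0/9 (163.128.0.0 - 163.255.255.255) -> BORDER1
  163.224.0.0/12 (163.224.0.0 - 163.239.255.255) -> BRANCH-B
More-specific entries that do NOT match:
  163.230.6.176/28 (163.230.6.176 - 163.230.6.191) does not contain 163.230.6.146
  163.230.6.160/27 (163.230.6.160 - 163.230.6.191) does not contain 163.230.6.146
  171.230.0.0/17 (171.230.0.0 - 171.230.127.255) does not contain 163.230.6.146
  163.198.0.0/15 (163.198.0.0 - 163.199.255.255) does not contain 163.230.6.146
  227.230.0.0/15 (227.230.0.0 - 227.231.255.255) does not contain 163.230.6.146
Longest matching prefix is /12 -> next hop BRANCH-B.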